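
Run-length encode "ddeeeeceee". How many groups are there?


Input: ddeeeeceee
Scanning for consecutive runs:
  Group 1: 'd' x 2 (positions 0-1)
  Group 2: 'e' x 4 (positions 2-5)
  Group 3: 'c' x 1 (positions 6-6)
  Group 4: 'e' x 3 (positions 7-9)
Total groups: 4

4


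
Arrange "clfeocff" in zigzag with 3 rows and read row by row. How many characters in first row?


Zigzag "clfeocff" into 3 rows:
Placing characters:
  'c' => row 0
  'l' => row 1
  'f' => row 2
  'e' => row 1
  'o' => row 0
  'c' => row 1
  'f' => row 2
  'f' => row 1
Rows:
  Row 0: "co"
  Row 1: "lecf"
  Row 2: "ff"
First row length: 2

2


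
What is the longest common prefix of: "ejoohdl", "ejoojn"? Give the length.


Words: ejoohdl, ejoojn
  Position 0: all 'e' => match
  Position 1: all 'j' => match
  Position 2: all 'o' => match
  Position 3: all 'o' => match
  Position 4: ('h', 'j') => mismatch, stop
LCP = "ejoo" (length 4)

4


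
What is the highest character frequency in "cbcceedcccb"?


Input: cbcceedcccb
Character counts:
  'b': 2
  'c': 6
  'd': 1
  'e': 2
Maximum frequency: 6

6


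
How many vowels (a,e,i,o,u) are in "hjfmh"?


Input: hjfmh
Checking each character:
  'h' at position 0: consonant
  'j' at position 1: consonant
  'f' at position 2: consonant
  'm' at position 3: consonant
  'h' at position 4: consonant
Total vowels: 0

0


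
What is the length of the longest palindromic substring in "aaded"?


Input: "aaded"
Checking substrings for palindromes:
  [2:5] "ded" (len 3) => palindrome
  [0:2] "aa" (len 2) => palindrome
Longest palindromic substring: "ded" with length 3

3


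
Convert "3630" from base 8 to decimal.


Input: "3630" in base 8
Positional expansion:
  Digit '3' (value 3) x 8^3 = 1536
  Digit '6' (value 6) x 8^2 = 384
  Digit '3' (value 3) x 8^1 = 24
  Digit '0' (value 0) x 8^0 = 0
Sum = 1944

1944


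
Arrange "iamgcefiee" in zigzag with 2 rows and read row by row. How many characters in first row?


Zigzag "iamgcefiee" into 2 rows:
Placing characters:
  'i' => row 0
  'a' => row 1
  'm' => row 0
  'g' => row 1
  'c' => row 0
  'e' => row 1
  'f' => row 0
  'i' => row 1
  'e' => row 0
  'e' => row 1
Rows:
  Row 0: "imcfe"
  Row 1: "ageie"
First row length: 5

5


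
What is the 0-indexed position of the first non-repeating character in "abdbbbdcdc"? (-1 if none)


Input: abdbbbdcdc
Character frequencies:
  'a': 1
  'b': 4
  'c': 2
  'd': 3
Scanning left to right for freq == 1:
  Position 0 ('a'): unique! => answer = 0

0


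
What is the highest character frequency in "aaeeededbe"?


Input: aaeeededbe
Character counts:
  'a': 2
  'b': 1
  'd': 2
  'e': 5
Maximum frequency: 5

5


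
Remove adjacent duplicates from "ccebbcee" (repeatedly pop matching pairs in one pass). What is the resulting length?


Input: ccebbcee
Stack-based adjacent duplicate removal:
  Read 'c': push. Stack: c
  Read 'c': matches stack top 'c' => pop. Stack: (empty)
  Read 'e': push. Stack: e
  Read 'b': push. Stack: eb
  Read 'b': matches stack top 'b' => pop. Stack: e
  Read 'c': push. Stack: ec
  Read 'e': push. Stack: ece
  Read 'e': matches stack top 'e' => pop. Stack: ec
Final stack: "ec" (length 2)

2


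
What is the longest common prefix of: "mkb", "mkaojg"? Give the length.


Words: mkb, mkaojg
  Position 0: all 'm' => match
  Position 1: all 'k' => match
  Position 2: ('b', 'a') => mismatch, stop
LCP = "mk" (length 2)

2


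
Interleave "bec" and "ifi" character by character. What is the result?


Interleaving "bec" and "ifi":
  Position 0: 'b' from first, 'i' from second => "bi"
  Position 1: 'e' from first, 'f' from second => "ef"
  Position 2: 'c' from first, 'i' from second => "ci"
Result: biefci

biefci


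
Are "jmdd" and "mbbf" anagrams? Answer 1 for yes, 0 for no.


Strings: "jmdd", "mbbf"
Sorted first:  ddjm
Sorted second: bbfm
Differ at position 0: 'd' vs 'b' => not anagrams

0


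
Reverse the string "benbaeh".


Input: benbaeh
Reading characters right to left:
  Position 6: 'h'
  Position 5: 'e'
  Position 4: 'a'
  Position 3: 'b'
  Position 2: 'n'
  Position 1: 'e'
  Position 0: 'b'
Reversed: heabneb

heabneb


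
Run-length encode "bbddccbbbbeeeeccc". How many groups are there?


Input: bbddccbbbbeeeeccc
Scanning for consecutive runs:
  Group 1: 'b' x 2 (positions 0-1)
  Group 2: 'd' x 2 (positions 2-3)
  Group 3: 'c' x 2 (positions 4-5)
  Group 4: 'b' x 4 (positions 6-9)
  Group 5: 'e' x 4 (positions 10-13)
  Group 6: 'c' x 3 (positions 14-16)
Total groups: 6

6


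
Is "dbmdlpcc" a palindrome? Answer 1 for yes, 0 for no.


Input: dbmdlpcc
Reversed: ccpldmbd
  Compare pos 0 ('d') with pos 7 ('c'): MISMATCH
  Compare pos 1 ('b') with pos 6 ('c'): MISMATCH
  Compare pos 2 ('m') with pos 5 ('p'): MISMATCH
  Compare pos 3 ('d') with pos 4 ('l'): MISMATCH
Result: not a palindrome

0


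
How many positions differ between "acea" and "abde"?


Comparing "acea" and "abde" position by position:
  Position 0: 'a' vs 'a' => same
  Position 1: 'c' vs 'b' => DIFFER
  Position 2: 'e' vs 'd' => DIFFER
  Position 3: 'a' vs 'e' => DIFFER
Positions that differ: 3

3


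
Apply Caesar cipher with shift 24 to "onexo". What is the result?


Caesar cipher: shift "onexo" by 24
  'o' (pos 14) + 24 = pos 12 = 'm'
  'n' (pos 13) + 24 = pos 11 = 'l'
  'e' (pos 4) + 24 = pos 2 = 'c'
  'x' (pos 23) + 24 = pos 21 = 'v'
  'o' (pos 14) + 24 = pos 12 = 'm'
Result: mlcvm

mlcvm


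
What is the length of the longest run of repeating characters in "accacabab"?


Input: "accacabab"
Scanning for longest run:
  Position 1 ('c'): new char, reset run to 1
  Position 2 ('c'): continues run of 'c', length=2
  Position 3 ('a'): new char, reset run to 1
  Position 4 ('c'): new char, reset run to 1
  Position 5 ('a'): new char, reset run to 1
  Position 6 ('b'): new char, reset run to 1
  Position 7 ('a'): new char, reset run to 1
  Position 8 ('b'): new char, reset run to 1
Longest run: 'c' with length 2

2


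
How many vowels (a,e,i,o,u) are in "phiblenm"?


Input: phiblenm
Checking each character:
  'p' at position 0: consonant
  'h' at position 1: consonant
  'i' at position 2: vowel (running total: 1)
  'b' at position 3: consonant
  'l' at position 4: consonant
  'e' at position 5: vowel (running total: 2)
  'n' at position 6: consonant
  'm' at position 7: consonant
Total vowels: 2

2


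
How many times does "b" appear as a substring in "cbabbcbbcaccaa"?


Searching for "b" in "cbabbcbbcaccaa"
Scanning each position:
  Position 0: "c" => no
  Position 1: "b" => MATCH
  Position 2: "a" => no
  Position 3: "b" => MATCH
  Position 4: "b" => MATCH
  Position 5: "c" => no
  Position 6: "b" => MATCH
  Position 7: "b" => MATCH
  Position 8: "c" => no
  Position 9: "a" => no
  Position 10: "c" => no
  Position 11: "c" => no
  Position 12: "a" => no
  Position 13: "a" => no
Total occurrences: 5

5


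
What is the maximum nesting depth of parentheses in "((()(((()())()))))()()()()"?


Input: "((()(((()())()))))()()()()"
Tracking depth:
  Position 0 '(': depth becomes 1
  Position 1 '(': depth becomes 2
  Position 2 '(': depth becomes 3
  Position 3 ')': depth becomes 2
  Position 4 '(': depth becomes 3
  Position 5 '(': depth becomes 4
  Position 6 '(': depth becomes 5
  Position 7 '(': depth becomes 6
  Position 8 ')': depth becomes 5
  Position 9 '(': depth becomes 6
  Position 10 ')': depth becomes 5
  Position 11 ')': depth becomes 4
  Position 12 '(': depth becomes 5
  Position 13 ')': depth becomes 4
  Position 14 ')': depth becomes 3
  Position 15 ')': depth becomes 2
  Position 16 ')': depth becomes 1
  Position 17 ')': depth becomes 0
  Position 18 '(': depth becomes 1
  Position 19 ')': depth becomes 0
  Position 20 '(': depth becomes 1
  Position 21 ')': depth becomes 0
  Position 22 '(': depth becomes 1
  Position 23 ')': depth becomes 0
  Position 24 '(': depth becomes 1
  Position 25 ')': depth becomes 0
Maximum depth reached: 6

6


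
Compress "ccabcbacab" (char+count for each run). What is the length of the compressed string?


Input: ccabcbacab
Runs:
  'c' x 2 => "c2"
  'a' x 1 => "a1"
  'b' x 1 => "b1"
  'c' x 1 => "c1"
  'b' x 1 => "b1"
  'a' x 1 => "a1"
  'c' x 1 => "c1"
  'a' x 1 => "a1"
  'b' x 1 => "b1"
Compressed: "c2a1b1c1b1a1c1a1b1"
Compressed length: 18

18


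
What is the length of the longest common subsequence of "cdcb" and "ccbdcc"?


LCS of "cdcb" and "ccbdcc"
DP table:
           c    c    b    d    c    c
      0    0    0    0    0    0    0
  c   0    1    1    1    1    1    1
  d   0    1    1    1    2    2    2
  c   0    1    2    2    2    3    3
  b   0    1    2    3    3    3    3
LCS length = dp[4][6] = 3

3


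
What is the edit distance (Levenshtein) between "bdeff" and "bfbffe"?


Computing edit distance: "bdeff" -> "bfbffe"
DP table:
           b    f    b    f    f    e
      0    1    2    3    4    5    6
  b   1    0    1    2    3    4    5
  d   2    1    1    2    3    4    5
  e   3    2    2    2    3    4    4
  f   4    3    2    3    2    3    4
  f   5    4    3    3    3    2    3
Edit distance = dp[5][6] = 3

3


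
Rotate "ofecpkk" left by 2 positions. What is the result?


Input: "ofecpkk", rotate left by 2
First 2 characters: "of"
Remaining characters: "ecpkk"
Concatenate remaining + first: "ecpkk" + "of" = "ecpkkof"

ecpkkof


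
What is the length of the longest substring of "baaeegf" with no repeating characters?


Input: "baaeegf"
Sliding window (track last position of each char):
  Position 0 ('b'): window [0,0] length 1 -- new best
  Position 1 ('a'): window [0,1] length 2 -- new best
  Position 2 ('a'): repeat (last at 1), move window start to 2
  Position 2 ('a'): window [2,2] length 1
  Position 3 ('e'): window [2,3] length 2
  Position 4 ('e'): repeat (last at 3), move window start to 4
  Position 4 ('e'): window [4,4] length 1
  Position 5 ('g'): window [4,5] length 2
  Position 6 ('f'): window [4,6] length 3 -- new best
Longest substring with no repeats: "egf" with length 3

3


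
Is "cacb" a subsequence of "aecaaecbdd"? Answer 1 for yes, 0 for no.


Check if "cacb" is a subsequence of "aecaaecbdd"
Greedy scan:
  Position 0 ('a'): no match needed
  Position 1 ('e'): no match needed
  Position 2 ('c'): matches sub[0] = 'c'
  Position 3 ('a'): matches sub[1] = 'a'
  Position 4 ('a'): no match needed
  Position 5 ('e'): no match needed
  Position 6 ('c'): matches sub[2] = 'c'
  Position 7 ('b'): matches sub[3] = 'b'
  Position 8 ('d'): no match needed
  Position 9 ('d'): no match needed
All 4 characters matched => is a subsequence

1


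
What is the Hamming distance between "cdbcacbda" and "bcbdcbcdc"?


Comparing "cdbcacbda" and "bcbdcbcdc" position by position:
  Position 0: 'c' vs 'b' => differ
  Position 1: 'd' vs 'c' => differ
  Position 2: 'b' vs 'b' => same
  Position 3: 'c' vs 'd' => differ
  Position 4: 'a' vs 'c' => differ
  Position 5: 'c' vs 'b' => differ
  Position 6: 'b' vs 'c' => differ
  Position 7: 'd' vs 'd' => same
  Position 8: 'a' vs 'c' => differ
Total differences (Hamming distance): 7

7


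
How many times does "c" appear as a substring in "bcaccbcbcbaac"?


Searching for "c" in "bcaccbcbcbaac"
Scanning each position:
  Position 0: "b" => no
  Position 1: "c" => MATCH
  Position 2: "a" => no
  Position 3: "c" => MATCH
  Position 4: "c" => MATCH
  Position 5: "b" => no
  Position 6: "c" => MATCH
  Position 7: "b" => no
  Position 8: "c" => MATCH
  Position 9: "b" => no
  Position 10: "a" => no
  Position 11: "a" => no
  Position 12: "c" => MATCH
Total occurrences: 6

6


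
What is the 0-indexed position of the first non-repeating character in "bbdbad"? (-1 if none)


Input: bbdbad
Character frequencies:
  'a': 1
  'b': 3
  'd': 2
Scanning left to right for freq == 1:
  Position 0 ('b'): freq=3, skip
  Position 1 ('b'): freq=3, skip
  Position 2 ('d'): freq=2, skip
  Position 3 ('b'): freq=3, skip
  Position 4 ('a'): unique! => answer = 4

4


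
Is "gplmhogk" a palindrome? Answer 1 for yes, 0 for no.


Input: gplmhogk
Reversed: kgohmlpg
  Compare pos 0 ('g') with pos 7 ('k'): MISMATCH
  Compare pos 1 ('p') with pos 6 ('g'): MISMATCH
  Compare pos 2 ('l') with pos 5 ('o'): MISMATCH
  Compare pos 3 ('m') with pos 4 ('h'): MISMATCH
Result: not a palindrome

0


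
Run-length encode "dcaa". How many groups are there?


Input: dcaa
Scanning for consecutive runs:
  Group 1: 'd' x 1 (positions 0-0)
  Group 2: 'c' x 1 (positions 1-1)
  Group 3: 'a' x 2 (positions 2-3)
Total groups: 3

3


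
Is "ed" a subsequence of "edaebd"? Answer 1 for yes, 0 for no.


Check if "ed" is a subsequence of "edaebd"
Greedy scan:
  Position 0 ('e'): matches sub[0] = 'e'
  Position 1 ('d'): matches sub[1] = 'd'
  Position 2 ('a'): no match needed
  Position 3 ('e'): no match needed
  Position 4 ('b'): no match needed
  Position 5 ('d'): no match needed
All 2 characters matched => is a subsequence

1


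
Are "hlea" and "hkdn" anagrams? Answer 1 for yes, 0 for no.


Strings: "hlea", "hkdn"
Sorted first:  aehl
Sorted second: dhkn
Differ at position 0: 'a' vs 'd' => not anagrams

0


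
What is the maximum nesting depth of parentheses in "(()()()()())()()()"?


Input: "(()()()()())()()()"
Tracking depth:
  Position 0 '(': depth becomes 1
  Position 1 '(': depth becomes 2
  Position 2 ')': depth becomes 1
  Position 3 '(': depth becomes 2
  Position 4 ')': depth becomes 1
  Position 5 '(': depth becomes 2
  Position 6 ')': depth becomes 1
  Position 7 '(': depth becomes 2
  Position 8 ')': depth becomes 1
  Position 9 '(': depth becomes 2
  Position 10 ')': depth becomes 1
  Position 11 ')': depth becomes 0
  Position 12 '(': depth becomes 1
  Position 13 ')': depth becomes 0
  Position 14 '(': depth becomes 1
  Position 15 ')': depth becomes 0
  Position 16 '(': depth becomes 1
  Position 17 ')': depth becomes 0
Maximum depth reached: 2

2


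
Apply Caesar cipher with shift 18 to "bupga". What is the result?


Caesar cipher: shift "bupga" by 18
  'b' (pos 1) + 18 = pos 19 = 't'
  'u' (pos 20) + 18 = pos 12 = 'm'
  'p' (pos 15) + 18 = pos 7 = 'h'
  'g' (pos 6) + 18 = pos 24 = 'y'
  'a' (pos 0) + 18 = pos 18 = 's'
Result: tmhys

tmhys


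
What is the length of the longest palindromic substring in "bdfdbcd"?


Input: "bdfdbcd"
Checking substrings for palindromes:
  [0:5] "bdfdb" (len 5) => palindrome
  [1:4] "dfd" (len 3) => palindrome
Longest palindromic substring: "bdfdb" with length 5

5


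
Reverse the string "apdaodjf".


Input: apdaodjf
Reading characters right to left:
  Position 7: 'f'
  Position 6: 'j'
  Position 5: 'd'
  Position 4: 'o'
  Position 3: 'a'
  Position 2: 'd'
  Position 1: 'p'
  Position 0: 'a'
Reversed: fjdoadpa

fjdoadpa


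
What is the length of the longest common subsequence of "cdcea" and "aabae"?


LCS of "cdcea" and "aabae"
DP table:
           a    a    b    a    e
      0    0    0    0    0    0
  c   0    0    0    0    0    0
  d   0    0    0    0    0    0
  c   0    0    0    0    0    0
  e   0    0    0    0    0    1
  a   0    1    1    1    1    1
LCS length = dp[5][5] = 1

1


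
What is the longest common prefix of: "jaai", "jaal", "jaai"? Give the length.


Words: jaai, jaal, jaai
  Position 0: all 'j' => match
  Position 1: all 'a' => match
  Position 2: all 'a' => match
  Position 3: ('i', 'l', 'i') => mismatch, stop
LCP = "jaa" (length 3)

3


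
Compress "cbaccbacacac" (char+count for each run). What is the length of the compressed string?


Input: cbaccbacacac
Runs:
  'c' x 1 => "c1"
  'b' x 1 => "b1"
  'a' x 1 => "a1"
  'c' x 2 => "c2"
  'b' x 1 => "b1"
  'a' x 1 => "a1"
  'c' x 1 => "c1"
  'a' x 1 => "a1"
  'c' x 1 => "c1"
  'a' x 1 => "a1"
  'c' x 1 => "c1"
Compressed: "c1b1a1c2b1a1c1a1c1a1c1"
Compressed length: 22

22


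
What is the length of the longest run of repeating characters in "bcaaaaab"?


Input: "bcaaaaab"
Scanning for longest run:
  Position 1 ('c'): new char, reset run to 1
  Position 2 ('a'): new char, reset run to 1
  Position 3 ('a'): continues run of 'a', length=2
  Position 4 ('a'): continues run of 'a', length=3
  Position 5 ('a'): continues run of 'a', length=4
  Position 6 ('a'): continues run of 'a', length=5
  Position 7 ('b'): new char, reset run to 1
Longest run: 'a' with length 5

5


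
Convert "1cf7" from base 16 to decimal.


Input: "1cf7" in base 16
Positional expansion:
  Digit '1' (value 1) x 16^3 = 4096
  Digit 'c' (value 12) x 16^2 = 3072
  Digit 'f' (value 15) x 16^1 = 240
  Digit '7' (value 7) x 16^0 = 7
Sum = 7415

7415


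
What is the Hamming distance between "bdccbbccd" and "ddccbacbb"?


Comparing "bdccbbccd" and "ddccbacbb" position by position:
  Position 0: 'b' vs 'd' => differ
  Position 1: 'd' vs 'd' => same
  Position 2: 'c' vs 'c' => same
  Position 3: 'c' vs 'c' => same
  Position 4: 'b' vs 'b' => same
  Position 5: 'b' vs 'a' => differ
  Position 6: 'c' vs 'c' => same
  Position 7: 'c' vs 'b' => differ
  Position 8: 'd' vs 'b' => differ
Total differences (Hamming distance): 4

4


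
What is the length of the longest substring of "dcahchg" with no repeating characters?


Input: "dcahchg"
Sliding window (track last position of each char):
  Position 0 ('d'): window [0,0] length 1 -- new best
  Position 1 ('c'): window [0,1] length 2 -- new best
  Position 2 ('a'): window [0,2] length 3 -- new best
  Position 3 ('h'): window [0,3] length 4 -- new best
  Position 4 ('c'): repeat (last at 1), move window start to 2
  Position 4 ('c'): window [2,4] length 3
  Position 5 ('h'): repeat (last at 3), move window start to 4
  Position 5 ('h'): window [4,5] length 2
  Position 6 ('g'): window [4,6] length 3
Longest substring with no repeats: "dcah" with length 4

4


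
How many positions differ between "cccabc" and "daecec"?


Comparing "cccabc" and "daecec" position by position:
  Position 0: 'c' vs 'd' => DIFFER
  Position 1: 'c' vs 'a' => DIFFER
  Position 2: 'c' vs 'e' => DIFFER
  Position 3: 'a' vs 'c' => DIFFER
  Position 4: 'b' vs 'e' => DIFFER
  Position 5: 'c' vs 'c' => same
Positions that differ: 5

5


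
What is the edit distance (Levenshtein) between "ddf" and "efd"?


Computing edit distance: "ddf" -> "efd"
DP table:
           e    f    d
      0    1    2    3
  d   1    1    2    2
  d   2    2    2    2
  f   3    3    2    3
Edit distance = dp[3][3] = 3

3


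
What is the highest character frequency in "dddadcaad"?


Input: dddadcaad
Character counts:
  'a': 3
  'c': 1
  'd': 5
Maximum frequency: 5

5


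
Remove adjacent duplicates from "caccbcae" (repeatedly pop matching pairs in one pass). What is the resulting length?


Input: caccbcae
Stack-based adjacent duplicate removal:
  Read 'c': push. Stack: c
  Read 'a': push. Stack: ca
  Read 'c': push. Stack: cac
  Read 'c': matches stack top 'c' => pop. Stack: ca
  Read 'b': push. Stack: cab
  Read 'c': push. Stack: cabc
  Read 'a': push. Stack: cabca
  Read 'e': push. Stack: cabcae
Final stack: "cabcae" (length 6)

6


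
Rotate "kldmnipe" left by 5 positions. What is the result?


Input: "kldmnipe", rotate left by 5
First 5 characters: "kldmn"
Remaining characters: "ipe"
Concatenate remaining + first: "ipe" + "kldmn" = "ipekldmn"

ipekldmn


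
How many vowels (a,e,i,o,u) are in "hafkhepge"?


Input: hafkhepge
Checking each character:
  'h' at position 0: consonant
  'a' at position 1: vowel (running total: 1)
  'f' at position 2: consonant
  'k' at position 3: consonant
  'h' at position 4: consonant
  'e' at position 5: vowel (running total: 2)
  'p' at position 6: consonant
  'g' at position 7: consonant
  'e' at position 8: vowel (running total: 3)
Total vowels: 3

3


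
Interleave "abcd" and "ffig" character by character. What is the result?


Interleaving "abcd" and "ffig":
  Position 0: 'a' from first, 'f' from second => "af"
  Position 1: 'b' from first, 'f' from second => "bf"
  Position 2: 'c' from first, 'i' from second => "ci"
  Position 3: 'd' from first, 'g' from second => "dg"
Result: afbfcidg

afbfcidg


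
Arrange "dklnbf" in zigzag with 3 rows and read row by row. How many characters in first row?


Zigzag "dklnbf" into 3 rows:
Placing characters:
  'd' => row 0
  'k' => row 1
  'l' => row 2
  'n' => row 1
  'b' => row 0
  'f' => row 1
Rows:
  Row 0: "db"
  Row 1: "knf"
  Row 2: "l"
First row length: 2

2


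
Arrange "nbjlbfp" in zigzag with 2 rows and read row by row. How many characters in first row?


Zigzag "nbjlbfp" into 2 rows:
Placing characters:
  'n' => row 0
  'b' => row 1
  'j' => row 0
  'l' => row 1
  'b' => row 0
  'f' => row 1
  'p' => row 0
Rows:
  Row 0: "njbp"
  Row 1: "blf"
First row length: 4

4


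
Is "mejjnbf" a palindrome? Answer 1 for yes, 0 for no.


Input: mejjnbf
Reversed: fbnjjem
  Compare pos 0 ('m') with pos 6 ('f'): MISMATCH
  Compare pos 1 ('e') with pos 5 ('b'): MISMATCH
  Compare pos 2 ('j') with pos 4 ('n'): MISMATCH
Result: not a palindrome

0


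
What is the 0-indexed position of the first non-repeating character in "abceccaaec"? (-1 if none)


Input: abceccaaec
Character frequencies:
  'a': 3
  'b': 1
  'c': 4
  'e': 2
Scanning left to right for freq == 1:
  Position 0 ('a'): freq=3, skip
  Position 1 ('b'): unique! => answer = 1

1


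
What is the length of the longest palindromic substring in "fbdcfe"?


Input: "fbdcfe"
Checking substrings for palindromes:
  No multi-char palindromic substrings found
Longest palindromic substring: "f" with length 1

1


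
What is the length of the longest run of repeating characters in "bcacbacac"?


Input: "bcacbacac"
Scanning for longest run:
  Position 1 ('c'): new char, reset run to 1
  Position 2 ('a'): new char, reset run to 1
  Position 3 ('c'): new char, reset run to 1
  Position 4 ('b'): new char, reset run to 1
  Position 5 ('a'): new char, reset run to 1
  Position 6 ('c'): new char, reset run to 1
  Position 7 ('a'): new char, reset run to 1
  Position 8 ('c'): new char, reset run to 1
Longest run: 'b' with length 1

1


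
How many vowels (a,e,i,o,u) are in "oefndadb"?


Input: oefndadb
Checking each character:
  'o' at position 0: vowel (running total: 1)
  'e' at position 1: vowel (running total: 2)
  'f' at position 2: consonant
  'n' at position 3: consonant
  'd' at position 4: consonant
  'a' at position 5: vowel (running total: 3)
  'd' at position 6: consonant
  'b' at position 7: consonant
Total vowels: 3

3


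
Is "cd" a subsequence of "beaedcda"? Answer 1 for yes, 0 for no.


Check if "cd" is a subsequence of "beaedcda"
Greedy scan:
  Position 0 ('b'): no match needed
  Position 1 ('e'): no match needed
  Position 2 ('a'): no match needed
  Position 3 ('e'): no match needed
  Position 4 ('d'): no match needed
  Position 5 ('c'): matches sub[0] = 'c'
  Position 6 ('d'): matches sub[1] = 'd'
  Position 7 ('a'): no match needed
All 2 characters matched => is a subsequence

1


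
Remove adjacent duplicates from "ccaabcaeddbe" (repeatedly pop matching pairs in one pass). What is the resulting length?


Input: ccaabcaeddbe
Stack-based adjacent duplicate removal:
  Read 'c': push. Stack: c
  Read 'c': matches stack top 'c' => pop. Stack: (empty)
  Read 'a': push. Stack: a
  Read 'a': matches stack top 'a' => pop. Stack: (empty)
  Read 'b': push. Stack: b
  Read 'c': push. Stack: bc
  Read 'a': push. Stack: bca
  Read 'e': push. Stack: bcae
  Read 'd': push. Stack: bcaed
  Read 'd': matches stack top 'd' => pop. Stack: bcae
  Read 'b': push. Stack: bcaeb
  Read 'e': push. Stack: bcaebe
Final stack: "bcaebe" (length 6)

6


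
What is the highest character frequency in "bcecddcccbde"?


Input: bcecddcccbde
Character counts:
  'b': 2
  'c': 5
  'd': 3
  'e': 2
Maximum frequency: 5

5


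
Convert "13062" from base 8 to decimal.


Input: "13062" in base 8
Positional expansion:
  Digit '1' (value 1) x 8^4 = 4096
  Digit '3' (value 3) x 8^3 = 1536
  Digit '0' (value 0) x 8^2 = 0
  Digit '6' (value 6) x 8^1 = 48
  Digit '2' (value 2) x 8^0 = 2
Sum = 5682

5682


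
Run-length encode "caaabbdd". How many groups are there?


Input: caaabbdd
Scanning for consecutive runs:
  Group 1: 'c' x 1 (positions 0-0)
  Group 2: 'a' x 3 (positions 1-3)
  Group 3: 'b' x 2 (positions 4-5)
  Group 4: 'd' x 2 (positions 6-7)
Total groups: 4

4


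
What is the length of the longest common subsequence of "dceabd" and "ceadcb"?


LCS of "dceabd" and "ceadcb"
DP table:
           c    e    a    d    c    b
      0    0    0    0    0    0    0
  d   0    0    0    0    1    1    1
  c   0    1    1    1    1    2    2
  e   0    1    2    2    2    2    2
  a   0    1    2    3    3    3    3
  b   0    1    2    3    3    3    4
  d   0    1    2    3    4    4    4
LCS length = dp[6][6] = 4

4


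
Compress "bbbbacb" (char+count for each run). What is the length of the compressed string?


Input: bbbbacb
Runs:
  'b' x 4 => "b4"
  'a' x 1 => "a1"
  'c' x 1 => "c1"
  'b' x 1 => "b1"
Compressed: "b4a1c1b1"
Compressed length: 8

8


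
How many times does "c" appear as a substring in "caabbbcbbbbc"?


Searching for "c" in "caabbbcbbbbc"
Scanning each position:
  Position 0: "c" => MATCH
  Position 1: "a" => no
  Position 2: "a" => no
  Position 3: "b" => no
  Position 4: "b" => no
  Position 5: "b" => no
  Position 6: "c" => MATCH
  Position 7: "b" => no
  Position 8: "b" => no
  Position 9: "b" => no
  Position 10: "b" => no
  Position 11: "c" => MATCH
Total occurrences: 3

3


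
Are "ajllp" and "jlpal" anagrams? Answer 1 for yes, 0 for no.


Strings: "ajllp", "jlpal"
Sorted first:  ajllp
Sorted second: ajllp
Sorted forms match => anagrams

1


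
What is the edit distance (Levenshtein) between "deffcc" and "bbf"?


Computing edit distance: "deffcc" -> "bbf"
DP table:
           b    b    f
      0    1    2    3
  d   1    1    2    3
  e   2    2    2    3
  f   3    3    3    2
  f   4    4    4    3
  c   5    5    5    4
  c   6    6    6    5
Edit distance = dp[6][3] = 5

5


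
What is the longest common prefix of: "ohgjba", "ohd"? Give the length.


Words: ohgjba, ohd
  Position 0: all 'o' => match
  Position 1: all 'h' => match
  Position 2: ('g', 'd') => mismatch, stop
LCP = "oh" (length 2)

2


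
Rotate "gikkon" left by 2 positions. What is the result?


Input: "gikkon", rotate left by 2
First 2 characters: "gi"
Remaining characters: "kkon"
Concatenate remaining + first: "kkon" + "gi" = "kkongi"

kkongi


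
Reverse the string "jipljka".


Input: jipljka
Reading characters right to left:
  Position 6: 'a'
  Position 5: 'k'
  Position 4: 'j'
  Position 3: 'l'
  Position 2: 'p'
  Position 1: 'i'
  Position 0: 'j'
Reversed: akjlpij

akjlpij


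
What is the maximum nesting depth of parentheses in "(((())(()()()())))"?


Input: "(((())(()()()())))"
Tracking depth:
  Position 0 '(': depth becomes 1
  Position 1 '(': depth becomes 2
  Position 2 '(': depth becomes 3
  Position 3 '(': depth becomes 4
  Position 4 ')': depth becomes 3
  Position 5 ')': depth becomes 2
  Position 6 '(': depth becomes 3
  Position 7 '(': depth becomes 4
  Position 8 ')': depth becomes 3
  Position 9 '(': depth becomes 4
  Position 10 ')': depth becomes 3
  Position 11 '(': depth becomes 4
  Position 12 ')': depth becomes 3
  Position 13 '(': depth becomes 4
  Position 14 ')': depth becomes 3
  Position 15 ')': depth becomes 2
  Position 16 ')': depth becomes 1
  Position 17 ')': depth becomes 0
Maximum depth reached: 4

4


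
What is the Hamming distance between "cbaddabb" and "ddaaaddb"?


Comparing "cbaddabb" and "ddaaaddb" position by position:
  Position 0: 'c' vs 'd' => differ
  Position 1: 'b' vs 'd' => differ
  Position 2: 'a' vs 'a' => same
  Position 3: 'd' vs 'a' => differ
  Position 4: 'd' vs 'a' => differ
  Position 5: 'a' vs 'd' => differ
  Position 6: 'b' vs 'd' => differ
  Position 7: 'b' vs 'b' => same
Total differences (Hamming distance): 6

6


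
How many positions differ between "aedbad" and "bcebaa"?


Comparing "aedbad" and "bcebaa" position by position:
  Position 0: 'a' vs 'b' => DIFFER
  Position 1: 'e' vs 'c' => DIFFER
  Position 2: 'd' vs 'e' => DIFFER
  Position 3: 'b' vs 'b' => same
  Position 4: 'a' vs 'a' => same
  Position 5: 'd' vs 'a' => DIFFER
Positions that differ: 4

4


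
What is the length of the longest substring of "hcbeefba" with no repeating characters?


Input: "hcbeefba"
Sliding window (track last position of each char):
  Position 0 ('h'): window [0,0] length 1 -- new best
  Position 1 ('c'): window [0,1] length 2 -- new best
  Position 2 ('b'): window [0,2] length 3 -- new best
  Position 3 ('e'): window [0,3] length 4 -- new best
  Position 4 ('e'): repeat (last at 3), move window start to 4
  Position 4 ('e'): window [4,4] length 1
  Position 5 ('f'): window [4,5] length 2
  Position 6 ('b'): window [4,6] length 3
  Position 7 ('a'): window [4,7] length 4
Longest substring with no repeats: "hcbe" with length 4

4


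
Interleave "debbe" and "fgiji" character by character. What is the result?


Interleaving "debbe" and "fgiji":
  Position 0: 'd' from first, 'f' from second => "df"
  Position 1: 'e' from first, 'g' from second => "eg"
  Position 2: 'b' from first, 'i' from second => "bi"
  Position 3: 'b' from first, 'j' from second => "bj"
  Position 4: 'e' from first, 'i' from second => "ei"
Result: dfegbibjei

dfegbibjei


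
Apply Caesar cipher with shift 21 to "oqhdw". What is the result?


Caesar cipher: shift "oqhdw" by 21
  'o' (pos 14) + 21 = pos 9 = 'j'
  'q' (pos 16) + 21 = pos 11 = 'l'
  'h' (pos 7) + 21 = pos 2 = 'c'
  'd' (pos 3) + 21 = pos 24 = 'y'
  'w' (pos 22) + 21 = pos 17 = 'r'
Result: jlcyr

jlcyr


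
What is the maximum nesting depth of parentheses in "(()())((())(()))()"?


Input: "(()())((())(()))()"
Tracking depth:
  Position 0 '(': depth becomes 1
  Position 1 '(': depth becomes 2
  Position 2 ')': depth becomes 1
  Position 3 '(': depth becomes 2
  Position 4 ')': depth becomes 1
  Position 5 ')': depth becomes 0
  Position 6 '(': depth becomes 1
  Position 7 '(': depth becomes 2
  Position 8 '(': depth becomes 3
  Position 9 ')': depth becomes 2
  Position 10 ')': depth becomes 1
  Position 11 '(': depth becomes 2
  Position 12 '(': depth becomes 3
  Position 13 ')': depth becomes 2
  Position 14 ')': depth becomes 1
  Position 15 ')': depth becomes 0
  Position 16 '(': depth becomes 1
  Position 17 ')': depth becomes 0
Maximum depth reached: 3

3


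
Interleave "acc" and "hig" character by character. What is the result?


Interleaving "acc" and "hig":
  Position 0: 'a' from first, 'h' from second => "ah"
  Position 1: 'c' from first, 'i' from second => "ci"
  Position 2: 'c' from first, 'g' from second => "cg"
Result: ahcicg

ahcicg


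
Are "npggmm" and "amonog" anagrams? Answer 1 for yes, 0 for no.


Strings: "npggmm", "amonog"
Sorted first:  ggmmnp
Sorted second: agmnoo
Differ at position 0: 'g' vs 'a' => not anagrams

0


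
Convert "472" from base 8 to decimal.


Input: "472" in base 8
Positional expansion:
  Digit '4' (value 4) x 8^2 = 256
  Digit '7' (value 7) x 8^1 = 56
  Digit '2' (value 2) x 8^0 = 2
Sum = 314

314


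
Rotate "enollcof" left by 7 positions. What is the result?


Input: "enollcof", rotate left by 7
First 7 characters: "enollco"
Remaining characters: "f"
Concatenate remaining + first: "f" + "enollco" = "fenollco"

fenollco


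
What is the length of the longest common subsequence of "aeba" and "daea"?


LCS of "aeba" and "daea"
DP table:
           d    a    e    a
      0    0    0    0    0
  a   0    0    1    1    1
  e   0    0    1    2    2
  b   0    0    1    2    2
  a   0    0    1    2    3
LCS length = dp[4][4] = 3

3


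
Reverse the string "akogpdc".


Input: akogpdc
Reading characters right to left:
  Position 6: 'c'
  Position 5: 'd'
  Position 4: 'p'
  Position 3: 'g'
  Position 2: 'o'
  Position 1: 'k'
  Position 0: 'a'
Reversed: cdpgoka

cdpgoka


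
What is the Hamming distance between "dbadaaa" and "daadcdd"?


Comparing "dbadaaa" and "daadcdd" position by position:
  Position 0: 'd' vs 'd' => same
  Position 1: 'b' vs 'a' => differ
  Position 2: 'a' vs 'a' => same
  Position 3: 'd' vs 'd' => same
  Position 4: 'a' vs 'c' => differ
  Position 5: 'a' vs 'd' => differ
  Position 6: 'a' vs 'd' => differ
Total differences (Hamming distance): 4

4


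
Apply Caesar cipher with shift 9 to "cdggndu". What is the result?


Caesar cipher: shift "cdggndu" by 9
  'c' (pos 2) + 9 = pos 11 = 'l'
  'd' (pos 3) + 9 = pos 12 = 'm'
  'g' (pos 6) + 9 = pos 15 = 'p'
  'g' (pos 6) + 9 = pos 15 = 'p'
  'n' (pos 13) + 9 = pos 22 = 'w'
  'd' (pos 3) + 9 = pos 12 = 'm'
  'u' (pos 20) + 9 = pos 3 = 'd'
Result: lmppwmd

lmppwmd


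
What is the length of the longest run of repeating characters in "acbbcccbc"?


Input: "acbbcccbc"
Scanning for longest run:
  Position 1 ('c'): new char, reset run to 1
  Position 2 ('b'): new char, reset run to 1
  Position 3 ('b'): continues run of 'b', length=2
  Position 4 ('c'): new char, reset run to 1
  Position 5 ('c'): continues run of 'c', length=2
  Position 6 ('c'): continues run of 'c', length=3
  Position 7 ('b'): new char, reset run to 1
  Position 8 ('c'): new char, reset run to 1
Longest run: 'c' with length 3

3


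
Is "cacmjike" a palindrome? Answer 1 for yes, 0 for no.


Input: cacmjike
Reversed: ekijmcac
  Compare pos 0 ('c') with pos 7 ('e'): MISMATCH
  Compare pos 1 ('a') with pos 6 ('k'): MISMATCH
  Compare pos 2 ('c') with pos 5 ('i'): MISMATCH
  Compare pos 3 ('m') with pos 4 ('j'): MISMATCH
Result: not a palindrome

0


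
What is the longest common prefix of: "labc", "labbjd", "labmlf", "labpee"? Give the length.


Words: labc, labbjd, labmlf, labpee
  Position 0: all 'l' => match
  Position 1: all 'a' => match
  Position 2: all 'b' => match
  Position 3: ('c', 'b', 'm', 'p') => mismatch, stop
LCP = "lab" (length 3)

3


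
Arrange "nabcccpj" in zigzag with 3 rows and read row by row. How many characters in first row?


Zigzag "nabcccpj" into 3 rows:
Placing characters:
  'n' => row 0
  'a' => row 1
  'b' => row 2
  'c' => row 1
  'c' => row 0
  'c' => row 1
  'p' => row 2
  'j' => row 1
Rows:
  Row 0: "nc"
  Row 1: "accj"
  Row 2: "bp"
First row length: 2

2


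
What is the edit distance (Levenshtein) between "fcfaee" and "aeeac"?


Computing edit distance: "fcfaee" -> "aeeac"
DP table:
           a    e    e    a    c
      0    1    2    3    4    5
  f   1    1    2    3    4    5
  c   2    2    2    3    4    4
  f   3    3    3    3    4    5
  a   4    3    4    4    3    4
  e   5    4    3    4    4    4
  e   6    5    4    3    4    5
Edit distance = dp[6][5] = 5

5


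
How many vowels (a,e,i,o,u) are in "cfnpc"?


Input: cfnpc
Checking each character:
  'c' at position 0: consonant
  'f' at position 1: consonant
  'n' at position 2: consonant
  'p' at position 3: consonant
  'c' at position 4: consonant
Total vowels: 0

0


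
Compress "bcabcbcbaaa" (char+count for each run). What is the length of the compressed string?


Input: bcabcbcbaaa
Runs:
  'b' x 1 => "b1"
  'c' x 1 => "c1"
  'a' x 1 => "a1"
  'b' x 1 => "b1"
  'c' x 1 => "c1"
  'b' x 1 => "b1"
  'c' x 1 => "c1"
  'b' x 1 => "b1"
  'a' x 3 => "a3"
Compressed: "b1c1a1b1c1b1c1b1a3"
Compressed length: 18

18


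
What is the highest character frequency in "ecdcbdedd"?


Input: ecdcbdedd
Character counts:
  'b': 1
  'c': 2
  'd': 4
  'e': 2
Maximum frequency: 4

4


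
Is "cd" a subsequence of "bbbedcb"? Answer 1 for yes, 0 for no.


Check if "cd" is a subsequence of "bbbedcb"
Greedy scan:
  Position 0 ('b'): no match needed
  Position 1 ('b'): no match needed
  Position 2 ('b'): no match needed
  Position 3 ('e'): no match needed
  Position 4 ('d'): no match needed
  Position 5 ('c'): matches sub[0] = 'c'
  Position 6 ('b'): no match needed
Only matched 1/2 characters => not a subsequence

0


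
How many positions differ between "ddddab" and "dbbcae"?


Comparing "ddddab" and "dbbcae" position by position:
  Position 0: 'd' vs 'd' => same
  Position 1: 'd' vs 'b' => DIFFER
  Position 2: 'd' vs 'b' => DIFFER
  Position 3: 'd' vs 'c' => DIFFER
  Position 4: 'a' vs 'a' => same
  Position 5: 'b' vs 'e' => DIFFER
Positions that differ: 4

4


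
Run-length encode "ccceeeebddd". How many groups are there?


Input: ccceeeebddd
Scanning for consecutive runs:
  Group 1: 'c' x 3 (positions 0-2)
  Group 2: 'e' x 4 (positions 3-6)
  Group 3: 'b' x 1 (positions 7-7)
  Group 4: 'd' x 3 (positions 8-10)
Total groups: 4

4


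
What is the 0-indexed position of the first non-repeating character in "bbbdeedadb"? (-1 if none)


Input: bbbdeedadb
Character frequencies:
  'a': 1
  'b': 4
  'd': 3
  'e': 2
Scanning left to right for freq == 1:
  Position 0 ('b'): freq=4, skip
  Position 1 ('b'): freq=4, skip
  Position 2 ('b'): freq=4, skip
  Position 3 ('d'): freq=3, skip
  Position 4 ('e'): freq=2, skip
  Position 5 ('e'): freq=2, skip
  Position 6 ('d'): freq=3, skip
  Position 7 ('a'): unique! => answer = 7

7


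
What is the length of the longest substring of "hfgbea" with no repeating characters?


Input: "hfgbea"
Sliding window (track last position of each char):
  Position 0 ('h'): window [0,0] length 1 -- new best
  Position 1 ('f'): window [0,1] length 2 -- new best
  Position 2 ('g'): window [0,2] length 3 -- new best
  Position 3 ('b'): window [0,3] length 4 -- new best
  Position 4 ('e'): window [0,4] length 5 -- new best
  Position 5 ('a'): window [0,5] length 6 -- new best
Longest substring with no repeats: "hfgbea" with length 6

6


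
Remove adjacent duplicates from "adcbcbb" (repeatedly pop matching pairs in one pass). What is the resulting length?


Input: adcbcbb
Stack-based adjacent duplicate removal:
  Read 'a': push. Stack: a
  Read 'd': push. Stack: ad
  Read 'c': push. Stack: adc
  Read 'b': push. Stack: adcb
  Read 'c': push. Stack: adcbc
  Read 'b': push. Stack: adcbcb
  Read 'b': matches stack top 'b' => pop. Stack: adcbc
Final stack: "adcbc" (length 5)

5


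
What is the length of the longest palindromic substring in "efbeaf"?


Input: "efbeaf"
Checking substrings for palindromes:
  No multi-char palindromic substrings found
Longest palindromic substring: "e" with length 1

1


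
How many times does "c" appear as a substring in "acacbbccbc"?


Searching for "c" in "acacbbccbc"
Scanning each position:
  Position 0: "a" => no
  Position 1: "c" => MATCH
  Position 2: "a" => no
  Position 3: "c" => MATCH
  Position 4: "b" => no
  Position 5: "b" => no
  Position 6: "c" => MATCH
  Position 7: "c" => MATCH
  Position 8: "b" => no
  Position 9: "c" => MATCH
Total occurrences: 5

5


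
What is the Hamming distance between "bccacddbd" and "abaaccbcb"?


Comparing "bccacddbd" and "abaaccbcb" position by position:
  Position 0: 'b' vs 'a' => differ
  Position 1: 'c' vs 'b' => differ
  Position 2: 'c' vs 'a' => differ
  Position 3: 'a' vs 'a' => same
  Position 4: 'c' vs 'c' => same
  Position 5: 'd' vs 'c' => differ
  Position 6: 'd' vs 'b' => differ
  Position 7: 'b' vs 'c' => differ
  Position 8: 'd' vs 'b' => differ
Total differences (Hamming distance): 7

7


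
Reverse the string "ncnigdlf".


Input: ncnigdlf
Reading characters right to left:
  Position 7: 'f'
  Position 6: 'l'
  Position 5: 'd'
  Position 4: 'g'
  Position 3: 'i'
  Position 2: 'n'
  Position 1: 'c'
  Position 0: 'n'
Reversed: fldgincn

fldgincn


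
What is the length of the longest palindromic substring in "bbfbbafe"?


Input: "bbfbbafe"
Checking substrings for palindromes:
  [0:5] "bbfbb" (len 5) => palindrome
  [1:4] "bfb" (len 3) => palindrome
  [0:2] "bb" (len 2) => palindrome
  [3:5] "bb" (len 2) => palindrome
Longest palindromic substring: "bbfbb" with length 5

5


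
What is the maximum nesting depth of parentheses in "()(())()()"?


Input: "()(())()()"
Tracking depth:
  Position 0 '(': depth becomes 1
  Position 1 ')': depth becomes 0
  Position 2 '(': depth becomes 1
  Position 3 '(': depth becomes 2
  Position 4 ')': depth becomes 1
  Position 5 ')': depth becomes 0
  Position 6 '(': depth becomes 1
  Position 7 ')': depth becomes 0
  Position 8 '(': depth becomes 1
  Position 9 ')': depth becomes 0
Maximum depth reached: 2

2
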